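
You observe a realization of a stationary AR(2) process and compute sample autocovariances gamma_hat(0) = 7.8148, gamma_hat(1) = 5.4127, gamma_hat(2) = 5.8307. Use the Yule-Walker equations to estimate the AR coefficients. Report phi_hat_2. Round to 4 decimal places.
\hat\phi_{2} = 0.5120

The Yule-Walker equations for an AR(p) process read, in matrix form,
  Gamma_p phi = r_p,   with   (Gamma_p)_{ij} = gamma(|i - j|),
                       (r_p)_i = gamma(i),   i,j = 1..p.
Substitute the sample gammas (Toeplitz matrix and right-hand side of size 2):
  Gamma_p = [[7.8148, 5.4127], [5.4127, 7.8148]]
  r_p     = [5.4127, 5.8307]
Written out:
  7.8148 phi_1 + 5.4127 phi_2 = 5.4127
  5.4127 phi_1 + 7.8148 phi_2 = 5.8307
Solve by Cramer's rule:
  det = gamma(0)^2 - gamma(1)^2 = (7.8148)^2 - (5.4127)^2 = 61.07109904 - 29.29732129 = 31.77377775
  phi_hat_1 = [gamma(1) gamma(0) - gamma(1) gamma(2)] / det = [(5.4127)(7.8148) - (5.4127)(5.8307)] / 31.77377775 = 10.73933807 / 31.77377775 = 0.338
  phi_hat_2 = [gamma(0) gamma(2) - gamma(1)^2] / det = [(7.8148)(5.8307) - (5.4127)^2] / 31.77377775 = 16.26843307 / 31.77377775 = 0.512
So phi_hat = [0.3380, 0.5120].
Therefore phi_hat_2 = 0.5120.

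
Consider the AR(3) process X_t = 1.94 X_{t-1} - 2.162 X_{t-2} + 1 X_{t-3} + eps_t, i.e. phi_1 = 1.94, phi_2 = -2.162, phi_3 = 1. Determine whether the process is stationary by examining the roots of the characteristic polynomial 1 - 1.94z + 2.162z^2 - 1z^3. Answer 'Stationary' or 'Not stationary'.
\text{Not stationary}

The AR(p) characteristic polynomial is P(z) = 1 - 1.94z + 2.162z^2 - 1z^3.
Stationarity requires all roots to lie outside the unit circle, i.e. |z| > 1 for every root.
Degree 3: look for a simple real root z0 first, then factor out (1 - z/z0) and solve the remaining quadratic.
Testing z0 = 1.25: P(1.25) = 1 + (-1.94)(1.25) + (2.162)(1.25)^2 + (-1)(1.25)^3
  = 1 + (-2.425) + (3.378125) + (-1.953125) = 0.  So z_0 = 1.25 is a root, |z_0| = 1.25.
Divide out the factor (1 - 0.8 z) = (1 - z/z0) (since 1/z0 = 0.8):
  P(z) = (1 - 0.8 z)(1 + (-1.14) z + (1.25) z^2)
  [check: z-coef -1.14 - (0.8) = -1.94; z^2-coef 1.25 - (0.8)(-1.14) = 2.162; z^3-coef -(0.8)(1.25) = -1.]
Remaining roots from the quadratic factor 1 + (-1.14) z + (1.25) z^2:
  Set 1 + (-1.14) z + (1.25) z^2 = 0, i.e. a z^2 + b z + c = 0 with a = 1.25, b = -1.14, c = 1.
  Discriminant D = b^2 - 4ac = (-1.14)^2 - 4*(1.25)*1 = 1.2996 - (5) = -3.7004.
  D < 0, so the roots are the complex-conjugate pair z = (-b +/- i sqrt(-D)) / (2a) = 0.456 +/- 0.7695i.
  For a conjugate pair |z|^2 = z * conj(z) = (product of roots) = c/a = 1/(1.25) = 0.8, so |z| = sqrt(0.8) = 0.8944 for both roots.
Moduli of all roots: 1.2500, 0.8944, 0.8944.
All moduli strictly greater than 1? No.
Verdict: Not stationary.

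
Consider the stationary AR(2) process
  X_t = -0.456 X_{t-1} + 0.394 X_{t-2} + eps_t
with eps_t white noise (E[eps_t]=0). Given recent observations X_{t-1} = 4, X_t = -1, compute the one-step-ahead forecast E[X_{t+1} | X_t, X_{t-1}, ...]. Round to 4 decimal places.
E[X_{t+1} \mid \mathcal F_t] = 2.0320

For an AR(p) model X_t = c + sum_i phi_i X_{t-i} + eps_t, the
one-step-ahead conditional mean is
  E[X_{t+1} | X_t, ...] = c + sum_i phi_i X_{t+1-i}.
Substitute known values:
  E[X_{t+1} | ...] = (-0.456) * (-1) + (0.394) * (4)
                   = 2.0320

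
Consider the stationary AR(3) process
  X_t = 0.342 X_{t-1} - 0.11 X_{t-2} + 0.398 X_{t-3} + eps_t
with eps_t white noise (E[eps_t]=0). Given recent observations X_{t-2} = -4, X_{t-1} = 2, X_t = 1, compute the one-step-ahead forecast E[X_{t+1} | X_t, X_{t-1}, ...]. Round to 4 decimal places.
E[X_{t+1} \mid \mathcal F_t] = -1.4700

For an AR(p) model X_t = c + sum_i phi_i X_{t-i} + eps_t, the
one-step-ahead conditional mean is
  E[X_{t+1} | X_t, ...] = c + sum_i phi_i X_{t+1-i}.
Substitute known values:
  E[X_{t+1} | ...] = (0.342) * (1) + (-0.11) * (2) + (0.398) * (-4)
                   = -1.4700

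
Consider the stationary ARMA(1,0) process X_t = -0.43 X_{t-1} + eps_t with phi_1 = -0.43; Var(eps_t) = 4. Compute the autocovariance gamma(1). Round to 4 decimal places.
\gamma(1) = -2.1102

Multiply the model equation by X_{t-k} and take expectations. With theta_0 = psi_0 = 1 and psi_j the MA(infinity) weights, this gives
  gamma(k) - sum_i phi_i gamma(k-i) = c_k,
  c_k = sigma^2 * sum_{j=k..q} theta_j psi_{j-k}   (c_k = 0 for k > q),
using gamma(-m) = gamma(m).
Pure AR (q = 0): c_0 = sigma^2 = 4, c_k = 0 for k >= 1.
Equations for k = 0 and k = 1 (AR order 1):
  gamma(0) = phi_1 gamma(1) + c_0
  gamma(1) = phi_1 gamma(0) + c_1
Substituting the second into the first: gamma(0) (1 - phi_1^2) = c_0 + phi_1 c_1, so
  gamma(0) = c_0 / (1 - phi_1^2) = 4 / (1 - (-0.43)^2) = 4 / 0.8151 = 4.907373.
  gamma(1) = phi_1 gamma(0) = (-0.43)(4.907373) = -2.110171.
Therefore gamma(1) = -2.1102 (to 4 decimal places).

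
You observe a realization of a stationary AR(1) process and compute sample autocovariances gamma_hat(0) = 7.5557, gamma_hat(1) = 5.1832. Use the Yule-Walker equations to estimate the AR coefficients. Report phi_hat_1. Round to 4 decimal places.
\hat\phi_{1} = 0.6860

The Yule-Walker equations for an AR(p) process read, in matrix form,
  Gamma_p phi = r_p,   with   (Gamma_p)_{ij} = gamma(|i - j|),
                       (r_p)_i = gamma(i),   i,j = 1..p.
Substitute the sample gammas (Toeplitz matrix and right-hand side of size 1):
  Gamma_p = [[7.5557]]
  r_p     = [5.1832]
With p = 1 this is the single equation gamma(0) phi_1 = gamma(1):
  phi_hat_1 = gamma(1) / gamma(0) = 5.1832 / 7.5557 = 0.6860.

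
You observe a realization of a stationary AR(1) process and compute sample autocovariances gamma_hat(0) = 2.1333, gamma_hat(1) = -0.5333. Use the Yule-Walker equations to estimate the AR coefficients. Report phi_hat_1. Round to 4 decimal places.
\hat\phi_{1} = -0.2500

The Yule-Walker equations for an AR(p) process read, in matrix form,
  Gamma_p phi = r_p,   with   (Gamma_p)_{ij} = gamma(|i - j|),
                       (r_p)_i = gamma(i),   i,j = 1..p.
Substitute the sample gammas (Toeplitz matrix and right-hand side of size 1):
  Gamma_p = [[2.1333]]
  r_p     = [-0.5333]
With p = 1 this is the single equation gamma(0) phi_1 = gamma(1):
  phi_hat_1 = gamma(1) / gamma(0) = -0.5333 / 2.1333 = -0.2500.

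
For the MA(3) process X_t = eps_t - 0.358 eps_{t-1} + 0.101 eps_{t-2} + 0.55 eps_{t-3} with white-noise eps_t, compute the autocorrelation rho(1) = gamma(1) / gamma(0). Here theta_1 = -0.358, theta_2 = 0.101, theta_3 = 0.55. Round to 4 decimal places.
\rho(1) = -0.2350

For an MA(q) process with theta_0 = 1, the autocovariance is
  gamma(k) = sigma^2 * sum_{i=0..q-k} theta_i * theta_{i+k},
and rho(k) = gamma(k) / gamma(0). Sigma^2 cancels.
  numerator   = (1)*(-0.358) + (-0.358)*(0.101) + (0.101)*(0.55) = -0.338608.
  denominator = (1)^2 + (-0.358)^2 + (0.101)^2 + (0.55)^2 = 1.440865.
  rho(1) = -0.338608 / 1.440865 = -0.2350.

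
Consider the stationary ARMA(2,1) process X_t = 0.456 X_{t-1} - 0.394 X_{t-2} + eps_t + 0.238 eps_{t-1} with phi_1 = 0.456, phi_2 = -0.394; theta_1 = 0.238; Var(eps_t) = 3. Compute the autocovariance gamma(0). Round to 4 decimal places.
\gamma(0) = 4.8213

Multiply the model equation by X_{t-k} and take expectations. With theta_0 = psi_0 = 1 and psi_j the MA(infinity) weights, this gives
  gamma(k) - sum_i phi_i gamma(k-i) = c_k,
  c_k = sigma^2 * sum_{j=k..q} theta_j psi_{j-k}   (c_k = 0 for k > q),
using gamma(-m) = gamma(m).
psi-weights needed (psi_j = theta_j + sum_i phi_i psi_{j-i}):
  psi_1 = theta_1 + phi_1 = 0.238 + (0.456) = 0.694
Right-hand sides:
  c_0 = sigma^2 (1 + theta_1 psi_1) = 3 * (1 + (0.238)(0.694)) = 3 * 1.165172 = 3.495516
  c_1 = sigma^2 theta_1 = 3 * (0.238) = 0.714
  c_2 = 0
Equations for k = 0, 1, 2 (AR order 2, c_2 = 0):
  (E0) gamma(0) = phi_1 gamma(1) + phi_2 gamma(2) + c_0
  (E1) gamma(1) = phi_1 gamma(0) + phi_2 gamma(1) + c_1
  (E2) gamma(2) = phi_1 gamma(1) + phi_2 gamma(0)
From (E1): gamma(1) = A gamma(0) + B with
  A = phi_1 / (1 - phi_2) = 0.456 / 1.394 = 0.327116,   B = c_1 / (1 - phi_2) = 0.714 / 1.394 = 0.512195.
Insert (E2) into (E0): gamma(0) (1 - phi_2^2) = phi_1 (1 + phi_2) gamma(1) + c_0.
  phi_1 (1 + phi_2) = (0.456)(0.606) = 0.276336,   1 - phi_2^2 = 0.844764.
Replace gamma(1) by A gamma(0) + B and collect gamma(0):
  gamma(0) [0.844764 - (0.276336)(0.327116)] = (0.276336)(0.512195) + 3.495516
  gamma(0) * 0.75437 = 3.637054
  gamma(0) = 3.637054 / 0.75437 = 4.821313.
Therefore gamma(0) = 4.8213 (to 4 decimal places).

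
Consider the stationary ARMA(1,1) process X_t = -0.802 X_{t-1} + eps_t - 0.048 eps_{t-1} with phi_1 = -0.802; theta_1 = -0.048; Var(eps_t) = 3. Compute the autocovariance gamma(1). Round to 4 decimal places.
\gamma(1) = -7.4221

Multiply the model equation by X_{t-k} and take expectations. With theta_0 = psi_0 = 1 and psi_j the MA(infinity) weights, this gives
  gamma(k) - sum_i phi_i gamma(k-i) = c_k,
  c_k = sigma^2 * sum_{j=k..q} theta_j psi_{j-k}   (c_k = 0 for k > q),
using gamma(-m) = gamma(m).
psi-weights needed (psi_j = theta_j + sum_i phi_i psi_{j-i}):
  psi_1 = theta_1 + phi_1 = -0.048 + (-0.802) = -0.85
Right-hand sides:
  c_0 = sigma^2 (1 + theta_1 psi_1) = 3 * (1 + (-0.048)(-0.85)) = 3 * 1.0408 = 3.1224
  c_1 = sigma^2 theta_1 = 3 * (-0.048) = -0.144
  c_2 = 0
Equations for k = 0 and k = 1 (AR order 1):
  gamma(0) = phi_1 gamma(1) + c_0
  gamma(1) = phi_1 gamma(0) + c_1
Substituting the second into the first: gamma(0) (1 - phi_1^2) = c_0 + phi_1 c_1, so
  gamma(0) = (c_0 + phi_1 c_1) / (1 - phi_1^2) = (3.1224 + (-0.802)(-0.144)) / (1 - (-0.802)^2) = 3.237888 / 0.356796 = 9.0749.
  gamma(1) = phi_1 gamma(0) + c_1 = (-0.802)(9.0749) + (-0.144) = -7.42207.
Therefore gamma(1) = -7.4221 (to 4 decimal places).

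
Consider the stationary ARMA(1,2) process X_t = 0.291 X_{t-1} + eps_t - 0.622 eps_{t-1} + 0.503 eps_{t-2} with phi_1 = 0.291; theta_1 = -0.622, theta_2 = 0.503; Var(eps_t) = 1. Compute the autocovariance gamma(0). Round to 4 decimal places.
\gamma(0) = 1.2902

Multiply the model equation by X_{t-k} and take expectations. With theta_0 = psi_0 = 1 and psi_j the MA(infinity) weights, this gives
  gamma(k) - sum_i phi_i gamma(k-i) = c_k,
  c_k = sigma^2 * sum_{j=k..q} theta_j psi_{j-k}   (c_k = 0 for k > q),
using gamma(-m) = gamma(m).
psi-weights needed (psi_j = theta_j + sum_i phi_i psi_{j-i}):
  psi_1 = theta_1 + phi_1 = -0.622 + (0.291) = -0.331
  psi_2 = theta_2 + phi_1 psi_1 = 0.503 + (0.291)(-0.331) = 0.406679
Right-hand sides:
  c_0 = sigma^2 (1 + theta_1 psi_1 + theta_2 psi_2) = 1 * (1 + (-0.622)(-0.331) + (0.503)(0.406679)) = 1 * 1.410442 = 1.410442
  c_1 = sigma^2 (theta_1 + theta_2 psi_1) = 1 * (-0.622 + (0.503)(-0.331)) = -0.788493
  c_2 = sigma^2 theta_2 = 1 * (0.503) = 0.503
Equations for k = 0 and k = 1 (AR order 1):
  gamma(0) = phi_1 gamma(1) + c_0
  gamma(1) = phi_1 gamma(0) + c_1
Substituting the second into the first: gamma(0) (1 - phi_1^2) = c_0 + phi_1 c_1, so
  gamma(0) = (c_0 + phi_1 c_1) / (1 - phi_1^2) = (1.410442 + (0.291)(-0.788493)) / (1 - (0.291)^2) = 1.18099 / 0.915319 = 1.29025.
Therefore gamma(0) = 1.2902 (to 4 decimal places).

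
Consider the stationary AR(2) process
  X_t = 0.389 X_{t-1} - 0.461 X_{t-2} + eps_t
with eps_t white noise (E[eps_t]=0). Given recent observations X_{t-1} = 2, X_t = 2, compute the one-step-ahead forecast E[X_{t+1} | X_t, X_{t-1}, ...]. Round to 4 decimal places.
E[X_{t+1} \mid \mathcal F_t] = -0.1440

For an AR(p) model X_t = c + sum_i phi_i X_{t-i} + eps_t, the
one-step-ahead conditional mean is
  E[X_{t+1} | X_t, ...] = c + sum_i phi_i X_{t+1-i}.
Substitute known values:
  E[X_{t+1} | ...] = (0.389) * (2) + (-0.461) * (2)
                   = -0.1440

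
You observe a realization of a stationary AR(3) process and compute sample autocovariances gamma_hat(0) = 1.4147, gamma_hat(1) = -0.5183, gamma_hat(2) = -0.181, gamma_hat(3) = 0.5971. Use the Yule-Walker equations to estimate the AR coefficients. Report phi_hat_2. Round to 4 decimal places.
\hat\phi_{2} = -0.1510

The Yule-Walker equations for an AR(p) process read, in matrix form,
  Gamma_p phi = r_p,   with   (Gamma_p)_{ij} = gamma(|i - j|),
                       (r_p)_i = gamma(i),   i,j = 1..p.
Substitute the sample gammas (Toeplitz matrix and right-hand side of size 3):
  Gamma_p = [[1.4147, -0.5183, -0.181], [-0.5183, 1.4147, -0.5183], [-0.181, -0.5183, 1.4147]]
  r_p     = [-0.5183, -0.181, 0.5971]
Written out (R1..R3):
  (R1) 1.4147 phi_1 - 0.5183 phi_2 - 0.181 phi_3 = -0.5183
  (R2) -0.5183 phi_1 + 1.4147 phi_2 - 0.5183 phi_3 = -0.181
  (R3) -0.181 phi_1 - 0.5183 phi_2 + 1.4147 phi_3 = 0.5971
Gaussian elimination:
  R2 <- R2 - (-0.5183/1.4147) R1 = R2 - (-0.366367) R1:  1.224812 phi_2 - 0.584613 phi_3 = -0.370888
  R3 <- R3 - (-0.181/1.4147) R1 = R3 - (-0.127942) R1:  -0.584613 phi_2 + 1.391542 phi_3 = 0.530787
  R3 <- R3 - (-0.584613/1.224812) R2 = R3 - (-0.477308) R2:  1.112502 phi_3 = 0.35376
Back-substitution:
  phi_hat_3 = 0.35376 / 1.112502 = 0.317985
  phi_hat_2 = (-0.370888 - (-0.584613)(0.317985)) / 1.224812 = -0.151035
  phi_hat_1 = (-0.5183 - (-0.5183)(-0.151035) - (-0.181)(0.317985)) / 1.4147 = -0.381018
So phi_hat = [-0.3810, -0.1510, 0.3180].
Therefore phi_hat_2 = -0.1510.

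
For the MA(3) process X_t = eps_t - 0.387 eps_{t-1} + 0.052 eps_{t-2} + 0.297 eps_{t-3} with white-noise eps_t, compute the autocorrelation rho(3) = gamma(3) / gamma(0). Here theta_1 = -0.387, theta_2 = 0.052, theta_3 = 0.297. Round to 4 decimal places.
\rho(3) = 0.2394

For an MA(q) process with theta_0 = 1, the autocovariance is
  gamma(k) = sigma^2 * sum_{i=0..q-k} theta_i * theta_{i+k},
and rho(k) = gamma(k) / gamma(0). Sigma^2 cancels.
  numerator   = (1)*(0.297) = 0.297.
  denominator = (1)^2 + (-0.387)^2 + (0.052)^2 + (0.297)^2 = 1.240682.
  rho(3) = 0.297 / 1.240682 = 0.2394.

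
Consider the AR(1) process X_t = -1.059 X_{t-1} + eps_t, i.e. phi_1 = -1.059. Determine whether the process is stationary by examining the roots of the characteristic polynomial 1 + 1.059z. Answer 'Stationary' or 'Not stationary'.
\text{Not stationary}

The AR(p) characteristic polynomial is P(z) = 1 + 1.059z.
Stationarity requires all roots to lie outside the unit circle, i.e. |z| > 1 for every root.
This is linear in z: 1 + (1.059) z = 0  =>  z = -1/(1.059) = -0.944287,  |z| = 0.944287.
Moduli of all roots: 0.9443.
All moduli strictly greater than 1? No.
Verdict: Not stationary.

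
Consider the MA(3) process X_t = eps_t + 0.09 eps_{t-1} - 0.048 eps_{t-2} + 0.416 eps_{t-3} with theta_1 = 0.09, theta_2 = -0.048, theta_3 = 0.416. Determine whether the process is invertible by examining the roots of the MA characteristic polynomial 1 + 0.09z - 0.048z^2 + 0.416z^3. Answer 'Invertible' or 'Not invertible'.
\text{Invertible}

The MA(q) characteristic polynomial is P(z) = 1 + 0.09z - 0.048z^2 + 0.416z^3.
Invertibility requires all roots to lie outside the unit circle, i.e. |z| > 1 for every root.
Degree 3: look for a simple real root z0 first, then factor out (1 - z/z0) and solve the remaining quadratic.
Testing z0 = -1.25: P(-1.25) = 1 + (0.09)(-1.25) + (-0.048)(-1.25)^2 + (0.416)(-1.25)^3
  = 1 + (-0.1125) + (-0.075) + (-0.8125) = 0.  So z_0 = -1.25 is a root, |z_0| = 1.25.
Divide out the factor (1 + 0.8 z) = (1 - z/z0) (since 1/z0 = -0.8):
  P(z) = (1 + 0.8 z)(1 + (-0.71) z + (0.52) z^2)
  [check: z-coef -0.71 - (-0.8) = 0.09; z^2-coef 0.52 - (-0.8)(-0.71) = -0.048; z^3-coef -(-0.8)(0.52) = 0.416.]
Remaining roots from the quadratic factor 1 + (-0.71) z + (0.52) z^2:
  Set 1 + (-0.71) z + (0.52) z^2 = 0, i.e. a z^2 + b z + c = 0 with a = 0.52, b = -0.71, c = 1.
  Discriminant D = b^2 - 4ac = (-0.71)^2 - 4*(0.52)*1 = 0.5041 - (2.08) = -1.5759.
  D < 0, so the roots are the complex-conjugate pair z = (-b +/- i sqrt(-D)) / (2a) = 0.6827 +/- 1.2071i.
  For a conjugate pair |z|^2 = z * conj(z) = (product of roots) = c/a = 1/(0.52) = 1.923077, so |z| = sqrt(1.923077) = 1.3868 for both roots.
Moduli of all roots: 1.2500, 1.3868, 1.3868.
All moduli strictly greater than 1? Yes.
Verdict: Invertible.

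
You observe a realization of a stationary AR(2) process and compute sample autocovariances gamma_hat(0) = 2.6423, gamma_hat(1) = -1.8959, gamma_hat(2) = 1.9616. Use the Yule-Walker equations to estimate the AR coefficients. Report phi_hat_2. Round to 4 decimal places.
\hat\phi_{2} = 0.4690

The Yule-Walker equations for an AR(p) process read, in matrix form,
  Gamma_p phi = r_p,   with   (Gamma_p)_{ij} = gamma(|i - j|),
                       (r_p)_i = gamma(i),   i,j = 1..p.
Substitute the sample gammas (Toeplitz matrix and right-hand side of size 2):
  Gamma_p = [[2.6423, -1.8959], [-1.8959, 2.6423]]
  r_p     = [-1.8959, 1.9616]
Written out:
  2.6423 phi_1 - 1.8959 phi_2 = -1.8959
  -1.8959 phi_1 + 2.6423 phi_2 = 1.9616
Solve by Cramer's rule:
  det = gamma(0)^2 - gamma(1)^2 = (2.6423)^2 - (-1.8959)^2 = 6.98174929 - 3.59443681 = 3.38731248
  phi_hat_1 = [gamma(1) gamma(0) - gamma(1) gamma(2)] / det = [(-1.8959)(2.6423) - (-1.8959)(1.9616)] / 3.38731248 = -1.29053913 / 3.38731248 = -0.381
  phi_hat_2 = [gamma(0) gamma(2) - gamma(1)^2] / det = [(2.6423)(1.9616) - (-1.8959)^2] / 3.38731248 = 1.58869887 / 3.38731248 = 0.469
So phi_hat = [-0.3810, 0.4690].
Therefore phi_hat_2 = 0.4690.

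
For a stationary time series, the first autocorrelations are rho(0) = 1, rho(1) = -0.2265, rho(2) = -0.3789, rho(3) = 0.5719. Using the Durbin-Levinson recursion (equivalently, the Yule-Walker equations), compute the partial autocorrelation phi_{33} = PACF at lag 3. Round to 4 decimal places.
\phi_{33} = 0.4571

The PACF at lag k is phi_{kk}, the last component of the solution
to the Yule-Walker system G_k phi = r_k where
  (G_k)_{ij} = rho(|i - j|), (r_k)_i = rho(i), i,j = 1..k.
Equivalently, Durbin-Levinson gives phi_{kk} iteratively:
  phi_{11} = rho(1)
  phi_{kk} = [rho(k) - sum_{j=1..k-1} phi_{k-1,j} rho(k-j)]
            / [1 - sum_{j=1..k-1} phi_{k-1,j} rho(j)],
  phi_{k,j} = phi_{k-1,j} - phi_{kk} phi_{k-1,k-j},  j = 1..k-1.
Step k = 1:
  phi_11 = rho(1) = -0.2265.
Step k = 2:
  phi_22 = [rho(2) - phi_11 rho(1)] / [1 - phi_11 rho(1)] = [-0.3789 - (-0.2265)(-0.2265)] / [1 - (-0.2265)(-0.2265)]
         = -0.43020225 / 0.94869775 = -0.453466.
  Update: phi_21 = phi_11 - phi_22 phi_11 = -0.2265 - (-0.453466)(-0.2265) = -0.32921.
Step k = 3:
  phi_33 = [rho(3) - phi_21 rho(2) - phi_22 rho(1)] / [1 - phi_21 rho(1) - phi_22 rho(2)]
    numerator   = 0.5719 - (-0.32921)(-0.3789) - (-0.453466)(-0.2265) = 0.34445224
    denominator = 1 - (-0.32921)(-0.2265) - (-0.453466)(-0.3789) = 0.75361562
  phi_33 = 0.34445224 / 0.75361562 = 0.4571.
Therefore phi_{33} = 0.4571.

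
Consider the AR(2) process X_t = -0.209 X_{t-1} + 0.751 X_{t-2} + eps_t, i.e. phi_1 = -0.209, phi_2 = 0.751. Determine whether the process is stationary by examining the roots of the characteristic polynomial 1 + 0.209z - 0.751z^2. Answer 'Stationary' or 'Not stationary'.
\text{Stationary}

The AR(p) characteristic polynomial is P(z) = 1 + 0.209z - 0.751z^2.
Stationarity requires all roots to lie outside the unit circle, i.e. |z| > 1 for every root.
Set 1 + (0.209) z + (-0.751) z^2 = 0, i.e. a z^2 + b z + c = 0 with a = -0.751, b = 0.209, c = 1.
Discriminant D = b^2 - 4ac = (0.209)^2 - 4*(-0.751)*1 = 0.043681 - (-3.004) = 3.047681.
D >= 0, so the roots are real: z = (-b +/- sqrt(D)) / (2a) = (-0.209 +/- 1.745761) / (-1.502).
  z_1 = (-0.209 + 1.745761) / (-1.502) = -1.0231,   |z_1| = 1.0231.
  z_2 = (-0.209 - 1.745761) / (-1.502) = 1.3014,   |z_2| = 1.3014.
Moduli of all roots: 1.0231, 1.3014.
All moduli strictly greater than 1? Yes.
Verdict: Stationary.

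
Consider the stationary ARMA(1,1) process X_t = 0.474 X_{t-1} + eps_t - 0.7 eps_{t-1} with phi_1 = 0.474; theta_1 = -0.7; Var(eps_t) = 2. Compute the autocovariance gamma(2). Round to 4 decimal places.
\gamma(2) = -0.1846

Multiply the model equation by X_{t-k} and take expectations. With theta_0 = psi_0 = 1 and psi_j the MA(infinity) weights, this gives
  gamma(k) - sum_i phi_i gamma(k-i) = c_k,
  c_k = sigma^2 * sum_{j=k..q} theta_j psi_{j-k}   (c_k = 0 for k > q),
using gamma(-m) = gamma(m).
psi-weights needed (psi_j = theta_j + sum_i phi_i psi_{j-i}):
  psi_1 = theta_1 + phi_1 = -0.7 + (0.474) = -0.226
Right-hand sides:
  c_0 = sigma^2 (1 + theta_1 psi_1) = 2 * (1 + (-0.7)(-0.226)) = 2 * 1.1582 = 2.3164
  c_1 = sigma^2 theta_1 = 2 * (-0.7) = -1.4
  c_2 = 0
Equations for k = 0 and k = 1 (AR order 1):
  gamma(0) = phi_1 gamma(1) + c_0
  gamma(1) = phi_1 gamma(0) + c_1
Substituting the second into the first: gamma(0) (1 - phi_1^2) = c_0 + phi_1 c_1, so
  gamma(0) = (c_0 + phi_1 c_1) / (1 - phi_1^2) = (2.3164 + (0.474)(-1.4)) / (1 - (0.474)^2) = 1.6528 / 0.775324 = 2.131754.
  gamma(1) = phi_1 gamma(0) + c_1 = (0.474)(2.131754) + (-1.4) = -0.389549.
For k = 2 (> q): gamma(2) = phi_1 gamma(1) = (0.474)(-0.389549) = -0.184646.
Therefore gamma(2) = -0.1846 (to 4 decimal places).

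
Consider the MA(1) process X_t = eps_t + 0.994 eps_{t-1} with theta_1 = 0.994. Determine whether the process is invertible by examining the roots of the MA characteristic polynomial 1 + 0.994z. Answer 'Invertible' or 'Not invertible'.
\text{Invertible}

The MA(q) characteristic polynomial is P(z) = 1 + 0.994z.
Invertibility requires all roots to lie outside the unit circle, i.e. |z| > 1 for every root.
This is linear in z: 1 + (0.994) z = 0  =>  z = -1/(0.994) = -1.006036,  |z| = 1.006036.
Moduli of all roots: 1.0060.
All moduli strictly greater than 1? Yes.
Verdict: Invertible.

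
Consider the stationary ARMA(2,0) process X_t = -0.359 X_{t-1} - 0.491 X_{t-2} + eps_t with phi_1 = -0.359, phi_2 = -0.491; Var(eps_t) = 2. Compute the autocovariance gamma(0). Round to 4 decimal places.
\gamma(0) = 2.7975

Multiply the model equation by X_{t-k} and take expectations. With theta_0 = psi_0 = 1 and psi_j the MA(infinity) weights, this gives
  gamma(k) - sum_i phi_i gamma(k-i) = c_k,
  c_k = sigma^2 * sum_{j=k..q} theta_j psi_{j-k}   (c_k = 0 for k > q),
using gamma(-m) = gamma(m).
Pure AR (q = 0): c_0 = sigma^2 = 2, c_k = 0 for k >= 1.
Equations for k = 0, 1, 2 (AR order 2, c_2 = 0):
  (E0) gamma(0) = phi_1 gamma(1) + phi_2 gamma(2) + c_0
  (E1) gamma(1) = phi_1 gamma(0) + phi_2 gamma(1) + c_1
  (E2) gamma(2) = phi_1 gamma(1) + phi_2 gamma(0)
From (E1): gamma(1) = A gamma(0) + B with
  A = phi_1 / (1 - phi_2) = -0.359 / 1.491 = -0.240778,   B = c_1 / (1 - phi_2) = 0 / 1.491 = 0.
Insert (E2) into (E0): gamma(0) (1 - phi_2^2) = phi_1 (1 + phi_2) gamma(1) + c_0.
  phi_1 (1 + phi_2) = (-0.359)(0.509) = -0.182731,   1 - phi_2^2 = 0.758919.
Replace gamma(1) by A gamma(0) + B and collect gamma(0):
  gamma(0) [0.758919 - (-0.182731)(-0.240778)] = c_0 = 2
  gamma(0) * 0.714921 = 2
  gamma(0) = 2 / 0.714921 = 2.79751.
Therefore gamma(0) = 2.7975 (to 4 decimal places).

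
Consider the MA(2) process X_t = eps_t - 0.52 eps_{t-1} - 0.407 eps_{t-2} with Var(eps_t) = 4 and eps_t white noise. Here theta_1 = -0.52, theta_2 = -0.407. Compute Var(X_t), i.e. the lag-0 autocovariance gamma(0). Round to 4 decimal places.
\gamma(0) = 5.7442

For an MA(q) process X_t = eps_t + sum_i theta_i eps_{t-i} with
Var(eps_t) = sigma^2, the variance is
  gamma(0) = sigma^2 * (1 + sum_i theta_i^2).
  sum_i theta_i^2 = (-0.52)^2 + (-0.407)^2 = 0.2704 + 0.165649 = 0.436049.
  gamma(0) = 4 * (1 + 0.436049) = 4 * 1.436049 = 5.744196, which rounds to 5.7442.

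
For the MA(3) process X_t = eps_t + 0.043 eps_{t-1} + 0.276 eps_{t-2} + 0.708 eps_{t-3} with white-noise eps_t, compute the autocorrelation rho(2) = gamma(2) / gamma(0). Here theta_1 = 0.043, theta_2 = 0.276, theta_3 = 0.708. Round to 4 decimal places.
\rho(2) = 0.1940

For an MA(q) process with theta_0 = 1, the autocovariance is
  gamma(k) = sigma^2 * sum_{i=0..q-k} theta_i * theta_{i+k},
and rho(k) = gamma(k) / gamma(0). Sigma^2 cancels.
  numerator   = (1)*(0.276) + (0.043)*(0.708) = 0.306444.
  denominator = (1)^2 + (0.043)^2 + (0.276)^2 + (0.708)^2 = 1.579289.
  rho(2) = 0.306444 / 1.579289 = 0.1940.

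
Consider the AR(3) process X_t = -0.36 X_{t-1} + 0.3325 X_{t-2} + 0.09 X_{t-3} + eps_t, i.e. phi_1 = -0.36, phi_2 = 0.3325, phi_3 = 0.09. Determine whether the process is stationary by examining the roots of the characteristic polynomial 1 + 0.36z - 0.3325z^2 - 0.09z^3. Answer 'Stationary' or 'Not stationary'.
\text{Stationary}

The AR(p) characteristic polynomial is P(z) = 1 + 0.36z - 0.3325z^2 - 0.09z^3.
Stationarity requires all roots to lie outside the unit circle, i.e. |z| > 1 for every root.
Degree 3: look for a simple real root z0 first, then factor out (1 - z/z0) and solve the remaining quadratic.
Testing z0 = -4: P(-4) = 1 + (0.36)(-4) + (-0.3325)(-4)^2 + (-0.09)(-4)^3
  = 1 + (-1.44) + (-5.32) + (5.76) = 0.  So z_0 = -4 is a root, |z_0| = 4.
Divide out the factor (1 + 0.25 z) = (1 - z/z0) (since 1/z0 = -0.25):
  P(z) = (1 + 0.25 z)(1 + (0.11) z + (-0.36) z^2)
  [check: z-coef 0.11 - (-0.25) = 0.36; z^2-coef -0.36 - (-0.25)(0.11) = -0.3325; z^3-coef -(-0.25)(-0.36) = -0.09.]
Remaining roots from the quadratic factor 1 + (0.11) z + (-0.36) z^2:
  Set 1 + (0.11) z + (-0.36) z^2 = 0, i.e. a z^2 + b z + c = 0 with a = -0.36, b = 0.11, c = 1.
  Discriminant D = b^2 - 4ac = (0.11)^2 - 4*(-0.36)*1 = 0.0121 - (-1.44) = 1.4521.
  D >= 0, so the roots are real: z = (-b +/- sqrt(D)) / (2a) = (-0.11 +/- 1.205031) / (-0.72).
    z_1 = (-0.11 + 1.205031) / (-0.72) = -1.5209,   |z_1| = 1.5209.
    z_2 = (-0.11 - 1.205031) / (-0.72) = 1.8264,   |z_2| = 1.8264.
Moduli of all roots: 4.0000, 1.5209, 1.8264.
All moduli strictly greater than 1? Yes.
Verdict: Stationary.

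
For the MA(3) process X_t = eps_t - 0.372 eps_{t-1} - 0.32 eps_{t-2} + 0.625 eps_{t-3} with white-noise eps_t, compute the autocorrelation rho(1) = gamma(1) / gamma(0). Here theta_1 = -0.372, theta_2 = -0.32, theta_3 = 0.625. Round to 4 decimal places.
\rho(1) = -0.2776

For an MA(q) process with theta_0 = 1, the autocovariance is
  gamma(k) = sigma^2 * sum_{i=0..q-k} theta_i * theta_{i+k},
and rho(k) = gamma(k) / gamma(0). Sigma^2 cancels.
  numerator   = (1)*(-0.372) + (-0.372)*(-0.32) + (-0.32)*(0.625) = -0.45296.
  denominator = (1)^2 + (-0.372)^2 + (-0.32)^2 + (0.625)^2 = 1.631409.
  rho(1) = -0.45296 / 1.631409 = -0.2776.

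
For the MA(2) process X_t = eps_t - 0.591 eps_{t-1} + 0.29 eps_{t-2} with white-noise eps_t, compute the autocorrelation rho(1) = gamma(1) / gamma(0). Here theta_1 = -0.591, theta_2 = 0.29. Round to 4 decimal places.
\rho(1) = -0.5319

For an MA(q) process with theta_0 = 1, the autocovariance is
  gamma(k) = sigma^2 * sum_{i=0..q-k} theta_i * theta_{i+k},
and rho(k) = gamma(k) / gamma(0). Sigma^2 cancels.
  numerator   = (1)*(-0.591) + (-0.591)*(0.29) = -0.76239.
  denominator = (1)^2 + (-0.591)^2 + (0.29)^2 = 1.433381.
  rho(1) = -0.76239 / 1.433381 = -0.5319.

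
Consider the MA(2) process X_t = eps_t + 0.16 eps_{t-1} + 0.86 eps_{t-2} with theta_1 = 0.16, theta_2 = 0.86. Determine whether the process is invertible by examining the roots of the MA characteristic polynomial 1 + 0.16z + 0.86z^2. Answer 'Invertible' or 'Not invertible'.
\text{Invertible}

The MA(q) characteristic polynomial is P(z) = 1 + 0.16z + 0.86z^2.
Invertibility requires all roots to lie outside the unit circle, i.e. |z| > 1 for every root.
Set 1 + (0.16) z + (0.86) z^2 = 0, i.e. a z^2 + b z + c = 0 with a = 0.86, b = 0.16, c = 1.
Discriminant D = b^2 - 4ac = (0.16)^2 - 4*(0.86)*1 = 0.0256 - (3.44) = -3.4144.
D < 0, so the roots are the complex-conjugate pair z = (-b +/- i sqrt(-D)) / (2a) = -0.093 +/- 1.0743i.
For a conjugate pair |z|^2 = z * conj(z) = (product of roots) = c/a = 1/(0.86) = 1.162791, so |z| = sqrt(1.162791) = 1.0783 for both roots.
Moduli of all roots: 1.0783, 1.0783.
All moduli strictly greater than 1? Yes.
Verdict: Invertible.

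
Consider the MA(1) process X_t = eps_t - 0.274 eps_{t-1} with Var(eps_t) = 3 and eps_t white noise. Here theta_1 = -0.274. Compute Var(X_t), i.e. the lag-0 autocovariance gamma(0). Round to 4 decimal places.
\gamma(0) = 3.2252

For an MA(q) process X_t = eps_t + sum_i theta_i eps_{t-i} with
Var(eps_t) = sigma^2, the variance is
  gamma(0) = sigma^2 * (1 + sum_i theta_i^2).
  sum_i theta_i^2 = (-0.274)^2 = 0.075076.
  gamma(0) = 3 * (1 + 0.075076) = 3 * 1.075076 = 3.225228, which rounds to 3.2252.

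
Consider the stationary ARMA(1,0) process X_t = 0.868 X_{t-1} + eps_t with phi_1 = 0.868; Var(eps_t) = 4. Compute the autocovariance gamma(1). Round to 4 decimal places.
\gamma(1) = 14.0809

Multiply the model equation by X_{t-k} and take expectations. With theta_0 = psi_0 = 1 and psi_j the MA(infinity) weights, this gives
  gamma(k) - sum_i phi_i gamma(k-i) = c_k,
  c_k = sigma^2 * sum_{j=k..q} theta_j psi_{j-k}   (c_k = 0 for k > q),
using gamma(-m) = gamma(m).
Pure AR (q = 0): c_0 = sigma^2 = 4, c_k = 0 for k >= 1.
Equations for k = 0 and k = 1 (AR order 1):
  gamma(0) = phi_1 gamma(1) + c_0
  gamma(1) = phi_1 gamma(0) + c_1
Substituting the second into the first: gamma(0) (1 - phi_1^2) = c_0 + phi_1 c_1, so
  gamma(0) = c_0 / (1 - phi_1^2) = 4 / (1 - (0.868)^2) = 4 / 0.246576 = 16.222179.
  gamma(1) = phi_1 gamma(0) = (0.868)(16.222179) = 14.080851.
Therefore gamma(1) = 14.0809 (to 4 decimal places).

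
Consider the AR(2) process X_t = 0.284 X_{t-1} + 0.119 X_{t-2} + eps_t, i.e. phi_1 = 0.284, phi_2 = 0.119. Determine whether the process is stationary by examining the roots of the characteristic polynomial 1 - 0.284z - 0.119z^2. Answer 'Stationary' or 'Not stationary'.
\text{Stationary}

The AR(p) characteristic polynomial is P(z) = 1 - 0.284z - 0.119z^2.
Stationarity requires all roots to lie outside the unit circle, i.e. |z| > 1 for every root.
Set 1 + (-0.284) z + (-0.119) z^2 = 0, i.e. a z^2 + b z + c = 0 with a = -0.119, b = -0.284, c = 1.
Discriminant D = b^2 - 4ac = (-0.284)^2 - 4*(-0.119)*1 = 0.080656 - (-0.476) = 0.556656.
D >= 0, so the roots are real: z = (-b +/- sqrt(D)) / (2a) = (0.284 +/- 0.746094) / (-0.238).
  z_1 = (0.284 + 0.746094) / (-0.238) = -4.3281,   |z_1| = 4.3281.
  z_2 = (0.284 - 0.746094) / (-0.238) = 1.9416,   |z_2| = 1.9416.
Moduli of all roots: 4.3281, 1.9416.
All moduli strictly greater than 1? Yes.
Verdict: Stationary.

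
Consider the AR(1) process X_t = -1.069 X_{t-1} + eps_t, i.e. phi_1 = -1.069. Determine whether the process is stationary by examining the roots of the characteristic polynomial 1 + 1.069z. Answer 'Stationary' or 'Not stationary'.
\text{Not stationary}

The AR(p) characteristic polynomial is P(z) = 1 + 1.069z.
Stationarity requires all roots to lie outside the unit circle, i.e. |z| > 1 for every root.
This is linear in z: 1 + (1.069) z = 0  =>  z = -1/(1.069) = -0.935454,  |z| = 0.935454.
Moduli of all roots: 0.9355.
All moduli strictly greater than 1? No.
Verdict: Not stationary.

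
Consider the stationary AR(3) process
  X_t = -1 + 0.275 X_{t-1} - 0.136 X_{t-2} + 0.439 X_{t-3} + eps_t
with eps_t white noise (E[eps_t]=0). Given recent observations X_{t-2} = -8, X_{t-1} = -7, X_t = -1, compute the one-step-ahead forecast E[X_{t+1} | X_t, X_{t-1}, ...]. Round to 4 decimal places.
E[X_{t+1} \mid \mathcal F_t] = -3.8350

For an AR(p) model X_t = c + sum_i phi_i X_{t-i} + eps_t, the
one-step-ahead conditional mean is
  E[X_{t+1} | X_t, ...] = c + sum_i phi_i X_{t+1-i}.
Substitute known values:
  E[X_{t+1} | ...] = -1 + (0.275) * (-1) + (-0.136) * (-7) + (0.439) * (-8)
                   = -3.8350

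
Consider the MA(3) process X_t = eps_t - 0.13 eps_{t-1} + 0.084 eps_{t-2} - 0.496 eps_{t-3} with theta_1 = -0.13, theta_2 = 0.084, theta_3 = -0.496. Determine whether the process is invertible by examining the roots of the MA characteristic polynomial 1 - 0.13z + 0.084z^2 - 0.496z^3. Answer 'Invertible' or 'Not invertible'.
\text{Invertible}

The MA(q) characteristic polynomial is P(z) = 1 - 0.13z + 0.084z^2 - 0.496z^3.
Invertibility requires all roots to lie outside the unit circle, i.e. |z| > 1 for every root.
Degree 3: look for a simple real root z0 first, then factor out (1 - z/z0) and solve the remaining quadratic.
Testing z0 = 1.25: P(1.25) = 1 + (-0.13)(1.25) + (0.084)(1.25)^2 + (-0.496)(1.25)^3
  = 1 + (-0.1625) + (0.13125) + (-0.96875) = 0.  So z_0 = 1.25 is a root, |z_0| = 1.25.
Divide out the factor (1 - 0.8 z) = (1 - z/z0) (since 1/z0 = 0.8):
  P(z) = (1 - 0.8 z)(1 + (0.67) z + (0.62) z^2)
  [check: z-coef 0.67 - (0.8) = -0.13; z^2-coef 0.62 - (0.8)(0.67) = 0.084; z^3-coef -(0.8)(0.62) = -0.496.]
Remaining roots from the quadratic factor 1 + (0.67) z + (0.62) z^2:
  Set 1 + (0.67) z + (0.62) z^2 = 0, i.e. a z^2 + b z + c = 0 with a = 0.62, b = 0.67, c = 1.
  Discriminant D = b^2 - 4ac = (0.67)^2 - 4*(0.62)*1 = 0.4489 - (2.48) = -2.0311.
  D < 0, so the roots are the complex-conjugate pair z = (-b +/- i sqrt(-D)) / (2a) = -0.5403 +/- 1.1493i.
  For a conjugate pair |z|^2 = z * conj(z) = (product of roots) = c/a = 1/(0.62) = 1.612903, so |z| = sqrt(1.612903) = 1.27 for both roots.
Moduli of all roots: 1.2500, 1.2700, 1.2700.
All moduli strictly greater than 1? Yes.
Verdict: Invertible.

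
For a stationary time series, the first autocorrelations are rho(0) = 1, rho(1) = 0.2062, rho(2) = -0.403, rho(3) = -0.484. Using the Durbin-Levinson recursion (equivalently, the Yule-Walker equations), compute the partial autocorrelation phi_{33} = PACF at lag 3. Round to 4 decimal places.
\phi_{33} = -0.3550

The PACF at lag k is phi_{kk}, the last component of the solution
to the Yule-Walker system G_k phi = r_k where
  (G_k)_{ij} = rho(|i - j|), (r_k)_i = rho(i), i,j = 1..k.
Equivalently, Durbin-Levinson gives phi_{kk} iteratively:
  phi_{11} = rho(1)
  phi_{kk} = [rho(k) - sum_{j=1..k-1} phi_{k-1,j} rho(k-j)]
            / [1 - sum_{j=1..k-1} phi_{k-1,j} rho(j)],
  phi_{k,j} = phi_{k-1,j} - phi_{kk} phi_{k-1,k-j},  j = 1..k-1.
Step k = 1:
  phi_11 = rho(1) = 0.2062.
Step k = 2:
  phi_22 = [rho(2) - phi_11 rho(1)] / [1 - phi_11 rho(1)] = [-0.403 - (0.2062)(0.2062)] / [1 - (0.2062)(0.2062)]
         = -0.44551844 / 0.95748156 = -0.465302.
  Update: phi_21 = phi_11 - phi_22 phi_11 = 0.2062 - (-0.465302)(0.2062) = 0.302145.
Step k = 3:
  phi_33 = [rho(3) - phi_21 rho(2) - phi_22 rho(1)] / [1 - phi_21 rho(1) - phi_22 rho(2)]
    numerator   = -0.484 - (0.302145)(-0.403) - (-0.465302)(0.2062) = -0.26629008
    denominator = 1 - (0.302145)(0.2062) - (-0.465302)(-0.403) = 0.75018077
  phi_33 = -0.26629008 / 0.75018077 = -0.355.
Therefore phi_{33} = -0.3550.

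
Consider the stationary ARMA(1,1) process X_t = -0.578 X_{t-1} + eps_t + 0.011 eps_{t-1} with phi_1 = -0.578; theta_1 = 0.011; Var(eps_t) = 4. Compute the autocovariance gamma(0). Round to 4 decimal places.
\gamma(0) = 5.9311

Multiply the model equation by X_{t-k} and take expectations. With theta_0 = psi_0 = 1 and psi_j the MA(infinity) weights, this gives
  gamma(k) - sum_i phi_i gamma(k-i) = c_k,
  c_k = sigma^2 * sum_{j=k..q} theta_j psi_{j-k}   (c_k = 0 for k > q),
using gamma(-m) = gamma(m).
psi-weights needed (psi_j = theta_j + sum_i phi_i psi_{j-i}):
  psi_1 = theta_1 + phi_1 = 0.011 + (-0.578) = -0.567
Right-hand sides:
  c_0 = sigma^2 (1 + theta_1 psi_1) = 4 * (1 + (0.011)(-0.567)) = 4 * 0.993763 = 3.975052
  c_1 = sigma^2 theta_1 = 4 * (0.011) = 0.044
  c_2 = 0
Equations for k = 0 and k = 1 (AR order 1):
  gamma(0) = phi_1 gamma(1) + c_0
  gamma(1) = phi_1 gamma(0) + c_1
Substituting the second into the first: gamma(0) (1 - phi_1^2) = c_0 + phi_1 c_1, so
  gamma(0) = (c_0 + phi_1 c_1) / (1 - phi_1^2) = (3.975052 + (-0.578)(0.044)) / (1 - (-0.578)^2) = 3.94962 / 0.665916 = 5.931108.
Therefore gamma(0) = 5.9311 (to 4 decimal places).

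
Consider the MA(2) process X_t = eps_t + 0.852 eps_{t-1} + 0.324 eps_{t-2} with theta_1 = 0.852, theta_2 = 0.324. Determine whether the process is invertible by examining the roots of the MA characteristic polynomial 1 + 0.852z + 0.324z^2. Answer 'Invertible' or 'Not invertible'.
\text{Invertible}

The MA(q) characteristic polynomial is P(z) = 1 + 0.852z + 0.324z^2.
Invertibility requires all roots to lie outside the unit circle, i.e. |z| > 1 for every root.
Set 1 + (0.852) z + (0.324) z^2 = 0, i.e. a z^2 + b z + c = 0 with a = 0.324, b = 0.852, c = 1.
Discriminant D = b^2 - 4ac = (0.852)^2 - 4*(0.324)*1 = 0.725904 - (1.296) = -0.570096.
D < 0, so the roots are the complex-conjugate pair z = (-b +/- i sqrt(-D)) / (2a) = -1.3148 +/- 1.1652i.
For a conjugate pair |z|^2 = z * conj(z) = (product of roots) = c/a = 1/(0.324) = 3.08642, so |z| = sqrt(3.08642) = 1.7568 for both roots.
Moduli of all roots: 1.7568, 1.7568.
All moduli strictly greater than 1? Yes.
Verdict: Invertible.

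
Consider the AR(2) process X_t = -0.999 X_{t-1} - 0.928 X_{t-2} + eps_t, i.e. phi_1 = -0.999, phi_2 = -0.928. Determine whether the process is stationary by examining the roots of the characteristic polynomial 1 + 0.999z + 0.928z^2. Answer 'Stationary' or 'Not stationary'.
\text{Stationary}

The AR(p) characteristic polynomial is P(z) = 1 + 0.999z + 0.928z^2.
Stationarity requires all roots to lie outside the unit circle, i.e. |z| > 1 for every root.
Set 1 + (0.999) z + (0.928) z^2 = 0, i.e. a z^2 + b z + c = 0 with a = 0.928, b = 0.999, c = 1.
Discriminant D = b^2 - 4ac = (0.999)^2 - 4*(0.928)*1 = 0.998001 - (3.712) = -2.713999.
D < 0, so the roots are the complex-conjugate pair z = (-b +/- i sqrt(-D)) / (2a) = -0.5383 +/- 0.8876i.
For a conjugate pair |z|^2 = z * conj(z) = (product of roots) = c/a = 1/(0.928) = 1.077586, so |z| = sqrt(1.077586) = 1.0381 for both roots.
Moduli of all roots: 1.0381, 1.0381.
All moduli strictly greater than 1? Yes.
Verdict: Stationary.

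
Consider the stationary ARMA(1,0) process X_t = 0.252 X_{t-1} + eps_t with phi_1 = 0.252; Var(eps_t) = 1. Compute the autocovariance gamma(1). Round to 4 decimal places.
\gamma(1) = 0.2691

Multiply the model equation by X_{t-k} and take expectations. With theta_0 = psi_0 = 1 and psi_j the MA(infinity) weights, this gives
  gamma(k) - sum_i phi_i gamma(k-i) = c_k,
  c_k = sigma^2 * sum_{j=k..q} theta_j psi_{j-k}   (c_k = 0 for k > q),
using gamma(-m) = gamma(m).
Pure AR (q = 0): c_0 = sigma^2 = 1, c_k = 0 for k >= 1.
Equations for k = 0 and k = 1 (AR order 1):
  gamma(0) = phi_1 gamma(1) + c_0
  gamma(1) = phi_1 gamma(0) + c_1
Substituting the second into the first: gamma(0) (1 - phi_1^2) = c_0 + phi_1 c_1, so
  gamma(0) = c_0 / (1 - phi_1^2) = 1 / (1 - (0.252)^2) = 1 / 0.936496 = 1.06781.
  gamma(1) = phi_1 gamma(0) = (0.252)(1.06781) = 0.269088.
Therefore gamma(1) = 0.2691 (to 4 decimal places).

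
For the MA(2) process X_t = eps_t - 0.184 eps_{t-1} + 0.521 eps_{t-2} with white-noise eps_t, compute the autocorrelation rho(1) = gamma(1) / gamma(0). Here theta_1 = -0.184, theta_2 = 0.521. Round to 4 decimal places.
\rho(1) = -0.2144

For an MA(q) process with theta_0 = 1, the autocovariance is
  gamma(k) = sigma^2 * sum_{i=0..q-k} theta_i * theta_{i+k},
and rho(k) = gamma(k) / gamma(0). Sigma^2 cancels.
  numerator   = (1)*(-0.184) + (-0.184)*(0.521) = -0.279864.
  denominator = (1)^2 + (-0.184)^2 + (0.521)^2 = 1.305297.
  rho(1) = -0.279864 / 1.305297 = -0.2144.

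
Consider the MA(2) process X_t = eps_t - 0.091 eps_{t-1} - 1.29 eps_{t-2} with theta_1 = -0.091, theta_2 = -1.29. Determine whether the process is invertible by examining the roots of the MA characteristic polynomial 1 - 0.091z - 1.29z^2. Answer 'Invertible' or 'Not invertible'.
\text{Not invertible}

The MA(q) characteristic polynomial is P(z) = 1 - 0.091z - 1.29z^2.
Invertibility requires all roots to lie outside the unit circle, i.e. |z| > 1 for every root.
Set 1 + (-0.091) z + (-1.29) z^2 = 0, i.e. a z^2 + b z + c = 0 with a = -1.29, b = -0.091, c = 1.
Discriminant D = b^2 - 4ac = (-0.091)^2 - 4*(-1.29)*1 = 0.008281 - (-5.16) = 5.168281.
D >= 0, so the roots are real: z = (-b +/- sqrt(D)) / (2a) = (0.091 +/- 2.273385) / (-2.58).
  z_1 = (0.091 + 2.273385) / (-2.58) = -0.9164,   |z_1| = 0.9164.
  z_2 = (0.091 - 2.273385) / (-2.58) = 0.8459,   |z_2| = 0.8459.
Moduli of all roots: 0.9164, 0.8459.
All moduli strictly greater than 1? No.
Verdict: Not invertible.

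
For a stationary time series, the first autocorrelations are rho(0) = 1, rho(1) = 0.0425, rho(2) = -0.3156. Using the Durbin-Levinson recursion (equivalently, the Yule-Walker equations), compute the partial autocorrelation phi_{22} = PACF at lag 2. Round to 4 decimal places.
\phi_{22} = -0.3180

The PACF at lag k is phi_{kk}, the last component of the solution
to the Yule-Walker system G_k phi = r_k where
  (G_k)_{ij} = rho(|i - j|), (r_k)_i = rho(i), i,j = 1..k.
Equivalently, Durbin-Levinson gives phi_{kk} iteratively:
  phi_{11} = rho(1)
  phi_{kk} = [rho(k) - sum_{j=1..k-1} phi_{k-1,j} rho(k-j)]
            / [1 - sum_{j=1..k-1} phi_{k-1,j} rho(j)],
  phi_{k,j} = phi_{k-1,j} - phi_{kk} phi_{k-1,k-j},  j = 1..k-1.
Step k = 1:
  phi_11 = rho(1) = 0.0425.
Step k = 2:
  phi_22 = [rho(2) - phi_11 rho(1)] / [1 - phi_11 rho(1)] = [-0.3156 - (0.0425)(0.0425)] / [1 - (0.0425)(0.0425)]
         = -0.31740625 / 0.99819375 = -0.318.
Therefore phi_{22} = -0.3180.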